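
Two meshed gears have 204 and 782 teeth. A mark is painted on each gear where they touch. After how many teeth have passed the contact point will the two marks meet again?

4692 teeth

They coincide at every common multiple of the periods; the first is the LCM.
204 = 2^2 × 3 × 17
782 = 2 × 17 × 23
LCM(204, 782) = 2^2 × 3 × 17 × 23 = 4692.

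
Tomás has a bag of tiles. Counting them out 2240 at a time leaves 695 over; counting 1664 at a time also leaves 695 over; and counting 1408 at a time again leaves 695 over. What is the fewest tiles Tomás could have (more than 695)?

641335

N − 695 must be a common multiple of 2240, 1664, and 1408.
2240 = 2^6 × 5 × 7
1664 = 2^7 × 13
1408 = 2^7 × 11
LCM(2240, 1664, 1408) = 2^7 × 5 × 7 × 11 × 13 = 640640.
Smallest N > 695 is LCM + 695 = 640640 + 695 = 641335.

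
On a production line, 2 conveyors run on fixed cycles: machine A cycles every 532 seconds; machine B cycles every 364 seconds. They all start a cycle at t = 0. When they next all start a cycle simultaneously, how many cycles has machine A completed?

13 cycles

The first common completion time is the LCM of the periods.
532 = 2^2 × 7 × 19
364 = 2^2 × 7 × 13
LCM(532, 364) = 2^2 × 7 × 13 × 19 = 6916.
Cycles for period 532: 6916 / 532 = 13.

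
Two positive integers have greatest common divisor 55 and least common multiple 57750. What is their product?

For any two positive integers, gcd × lcm = product = 55 × 57750 = 3176250.

3176250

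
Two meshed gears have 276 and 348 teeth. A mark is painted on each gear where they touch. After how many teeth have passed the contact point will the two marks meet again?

The first simultaneous occurrence is after LCM of the individual periods.
276 = 2^2 × 3 × 23
348 = 2^2 × 3 × 29
LCM(276, 348) = 2^2 × 3 × 23 × 29 = 8004.

8004 teeth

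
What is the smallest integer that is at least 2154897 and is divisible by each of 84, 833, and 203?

2319072

The integer must be a common multiple of 84, 833, and 203, so a multiple of their LCM.
84 = 2^2 × 3 × 7
833 = 7^2 × 17
203 = 7 × 29
LCM(84, 833, 203) = 2^2 × 3 × 7^2 × 17 × 29 = 289884.
Smallest multiple of 289884 that is ≥ 2154897: ⌈2154897/289884⌉ × 289884 = 8 × 289884 = 2319072.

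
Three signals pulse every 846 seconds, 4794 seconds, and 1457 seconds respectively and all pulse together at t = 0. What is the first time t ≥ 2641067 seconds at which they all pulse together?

2675052 seconds

Joint pulses occur at multiples of LCM(846, 4794, 1457).
846 = 2 × 3^2 × 47
4794 = 2 × 3 × 17 × 47
1457 = 31 × 47
LCM(846, 4794, 1457) = 2 × 3^2 × 17 × 31 × 47 = 445842.
Smallest multiple of 445842 that is ≥ 2641067: ⌈2641067/445842⌉ × 445842 = 6 × 445842 = 2675052.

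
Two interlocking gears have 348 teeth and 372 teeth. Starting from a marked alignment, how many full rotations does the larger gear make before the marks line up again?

All finish a whole number of cycles simultaneously at t = LCM of the periods.
348 = 2^2 × 3 × 29
372 = 2^2 × 3 × 31
LCM(348, 372) = 2^2 × 3 × 29 × 31 = 10788.
Rotations for period 372: 10788 / 372 = 29.

29 rotations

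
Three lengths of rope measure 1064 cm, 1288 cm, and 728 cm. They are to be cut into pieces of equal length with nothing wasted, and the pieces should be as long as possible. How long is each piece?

56 cm

The greatest length dividing all of 1064, 1288, and 728 is their gcd.
1064 = 2^3 × 7 × 19
1288 = 2^3 × 7 × 23
728 = 2^3 × 7 × 13
gcd(1064, 1288, 728) = 2^3 × 7 = 56.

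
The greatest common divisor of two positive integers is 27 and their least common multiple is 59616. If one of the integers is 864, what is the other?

For two integers, gcd × lcm = product, so the other is (27 × 59616) / 864 = 1609632 / 864 = 1863.

1863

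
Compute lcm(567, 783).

16443

567 = 3^4 × 7
783 = 3^3 × 29
LCM(567, 783) = 3^4 × 7 × 29 = 16443.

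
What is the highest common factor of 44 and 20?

4

44 = 2^2 × 11
20 = 2^2 × 5
gcd(44, 20) = 2^2 = 4.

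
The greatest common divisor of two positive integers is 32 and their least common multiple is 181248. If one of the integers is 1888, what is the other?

3072

For two integers, gcd × lcm = product, so the other is (32 × 181248) / 1888 = 5799936 / 1888 = 3072.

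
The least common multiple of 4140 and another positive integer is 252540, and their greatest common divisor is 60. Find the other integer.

gcd × lcm = product of the two integers, so the other integer is (60 × 252540) / 4140 = 3660.

3660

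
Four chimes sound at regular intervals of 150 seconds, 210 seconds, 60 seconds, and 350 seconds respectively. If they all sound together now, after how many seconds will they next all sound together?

2100 seconds

We need the least common multiple of the intervals.
150 = 2 × 3 × 5^2
210 = 2 × 3 × 5 × 7
60 = 2^2 × 3 × 5
350 = 2 × 5^2 × 7
LCM(150, 210, 60, 350) = 2^2 × 3 × 5^2 × 7 = 2100.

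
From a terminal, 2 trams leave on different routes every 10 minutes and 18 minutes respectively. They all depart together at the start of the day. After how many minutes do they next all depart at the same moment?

They coincide at every common multiple of the periods; the first is the LCM.
10 = 2 × 5
18 = 2 × 3^2
LCM(10, 18) = 2 × 3^2 × 5 = 90.

90 minutes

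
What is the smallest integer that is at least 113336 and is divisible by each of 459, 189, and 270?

The integer must be a common multiple of 459, 189, and 270, so a multiple of their LCM.
459 = 3^3 × 17
189 = 3^3 × 7
270 = 2 × 3^3 × 5
LCM(459, 189, 270) = 2 × 3^3 × 5 × 7 × 17 = 32130.
Smallest multiple of 32130 that is ≥ 113336: ⌈113336/32130⌉ × 32130 = 4 × 32130 = 128520.

128520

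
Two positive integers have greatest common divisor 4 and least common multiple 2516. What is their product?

For any two positive integers, gcd × lcm = product = 4 × 2516 = 10064.

10064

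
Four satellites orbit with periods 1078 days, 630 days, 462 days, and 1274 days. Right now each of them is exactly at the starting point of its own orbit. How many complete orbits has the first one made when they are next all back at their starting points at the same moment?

The first common completion time is the LCM of the periods.
1078 = 2 × 7^2 × 11
630 = 2 × 3^2 × 5 × 7
462 = 2 × 3 × 7 × 11
1274 = 2 × 7^2 × 13
LCM(1078, 630, 462, 1274) = 2 × 3^2 × 5 × 7^2 × 11 × 13 = 630630.
Orbits for period 1078: 630630 / 1078 = 585.

585 orbits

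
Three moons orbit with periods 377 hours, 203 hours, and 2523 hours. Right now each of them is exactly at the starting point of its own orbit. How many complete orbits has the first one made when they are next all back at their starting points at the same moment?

609 orbits

All finish a whole number of cycles simultaneously at t = LCM of the periods.
377 = 13 × 29
203 = 7 × 29
2523 = 3 × 29^2
LCM(377, 203, 2523) = 3 × 7 × 13 × 29^2 = 229593.
Orbits for period 377: 229593 / 377 = 609.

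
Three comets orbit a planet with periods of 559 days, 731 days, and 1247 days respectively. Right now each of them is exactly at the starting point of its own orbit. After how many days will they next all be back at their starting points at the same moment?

275587 days

They coincide at every common multiple of the periods; the first is the LCM.
559 = 13 × 43
731 = 17 × 43
1247 = 29 × 43
LCM(559, 731, 1247) = 13 × 17 × 29 × 43 = 275587.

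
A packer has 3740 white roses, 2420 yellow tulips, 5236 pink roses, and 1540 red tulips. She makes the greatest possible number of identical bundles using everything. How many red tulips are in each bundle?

Number of bundles = gcd(3740, 2420, 5236, 1540).
3740 = 2^2 × 5 × 11 × 17
2420 = 2^2 × 5 × 11^2
5236 = 2^2 × 7 × 11 × 17
1540 = 2^2 × 5 × 7 × 11
gcd(3740, 2420, 5236, 1540) = 2^2 × 11 = 44.
red tulips per bundle = 1540 / 44 = 35.

35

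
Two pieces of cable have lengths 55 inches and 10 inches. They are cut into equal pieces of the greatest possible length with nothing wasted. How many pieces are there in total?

Piece length = gcd(55, 10).
55 = 5 × 11
10 = 2 × 5
gcd(55, 10) = 5.
Total pieces = 55/5 + 10/5 = 11 + 2 = 13.

13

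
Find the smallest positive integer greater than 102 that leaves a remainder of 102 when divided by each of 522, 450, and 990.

143652

N − 102 must be a common multiple of 522, 450, and 990.
522 = 2 × 3^2 × 29
450 = 2 × 3^2 × 5^2
990 = 2 × 3^2 × 5 × 11
LCM(522, 450, 990) = 2 × 3^2 × 5^2 × 11 × 29 = 143550.
Smallest N > 102 is LCM + 102 = 143550 + 102 = 143652.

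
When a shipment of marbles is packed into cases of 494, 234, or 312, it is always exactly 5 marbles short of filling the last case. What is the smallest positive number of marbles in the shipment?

Being 5 short of a full case of size k means N ≡ −5 (mod k), i.e. N + 5 is a multiple of each size.
494 = 2 × 13 × 19
234 = 2 × 3^2 × 13
312 = 2^3 × 3 × 13
LCM(494, 234, 312) = 2^3 × 3^2 × 13 × 19 = 17784.
Smallest positive N is 17784 − 5 = 17779.

17779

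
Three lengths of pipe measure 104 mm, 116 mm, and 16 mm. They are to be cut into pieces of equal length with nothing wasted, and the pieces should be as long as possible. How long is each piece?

Each piece length must divide every original length, so the longest possible is gcd(104, 116, 16).
104 = 2^3 × 13
116 = 2^2 × 29
16 = 2^4
gcd(104, 116, 16) = 2^2 = 4.

4 mm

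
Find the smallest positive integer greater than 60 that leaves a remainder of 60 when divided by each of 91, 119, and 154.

N − 60 must be a common multiple of 91, 119, and 154.
91 = 7 × 13
119 = 7 × 17
154 = 2 × 7 × 11
LCM(91, 119, 154) = 2 × 7 × 11 × 13 × 17 = 34034.
Smallest N > 60 is LCM + 60 = 34034 + 60 = 34094.

34094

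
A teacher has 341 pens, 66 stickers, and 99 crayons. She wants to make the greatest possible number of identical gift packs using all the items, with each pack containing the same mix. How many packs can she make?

The pack count must divide each quantity, so the greatest is gcd(341, 66, 99).
341 = 11 × 31
66 = 2 × 3 × 11
99 = 3^2 × 11
gcd(341, 66, 99) = 11.

11 packs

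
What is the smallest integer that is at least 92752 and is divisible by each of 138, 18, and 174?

96048

The integer must be a common multiple of 138, 18, and 174, so a multiple of their LCM.
138 = 2 × 3 × 23
18 = 2 × 3^2
174 = 2 × 3 × 29
LCM(138, 18, 174) = 2 × 3^2 × 23 × 29 = 12006.
Smallest multiple of 12006 that is ≥ 92752: ⌈92752/12006⌉ × 12006 = 8 × 12006 = 96048.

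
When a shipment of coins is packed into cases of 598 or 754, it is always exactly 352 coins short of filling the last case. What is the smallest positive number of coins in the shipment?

Being 352 short of a full case of size k means N ≡ −352 (mod k), i.e. N + 352 is a multiple of each size.
598 = 2 × 13 × 23
754 = 2 × 13 × 29
LCM(598, 754) = 2 × 13 × 23 × 29 = 17342.
Smallest positive N is 17342 − 352 = 16990.

16990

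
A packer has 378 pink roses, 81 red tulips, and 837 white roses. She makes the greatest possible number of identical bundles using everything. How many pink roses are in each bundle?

Number of bundles = gcd(378, 81, 837).
378 = 2 × 3^3 × 7
81 = 3^4
837 = 3^3 × 31
gcd(378, 81, 837) = 3^3 = 27.
pink roses per bundle = 378 / 27 = 14.

14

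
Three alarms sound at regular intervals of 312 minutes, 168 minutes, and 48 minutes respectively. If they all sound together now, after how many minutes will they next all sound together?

The first simultaneous occurrence is after LCM of the individual periods.
312 = 2^3 × 3 × 13
168 = 2^3 × 3 × 7
48 = 2^4 × 3
LCM(312, 168, 48) = 2^4 × 3 × 7 × 13 = 4368.

4368 minutes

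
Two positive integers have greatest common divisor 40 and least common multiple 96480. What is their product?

For any two positive integers, gcd × lcm = product = 40 × 96480 = 3859200.

3859200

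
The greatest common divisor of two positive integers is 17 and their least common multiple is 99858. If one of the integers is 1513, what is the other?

1122

For two integers, gcd × lcm = product, so the other is (17 × 99858) / 1513 = 1697586 / 1513 = 1122.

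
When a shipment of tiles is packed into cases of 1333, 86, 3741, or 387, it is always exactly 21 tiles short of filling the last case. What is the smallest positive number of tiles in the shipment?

695805

Being 21 short of a full case of size k means N ≡ −21 (mod k), i.e. N + 21 is a multiple of each size.
1333 = 31 × 43
86 = 2 × 43
3741 = 3 × 29 × 43
387 = 3^2 × 43
LCM(1333, 86, 3741, 387) = 2 × 3^2 × 29 × 31 × 43 = 695826.
Smallest positive N is 695826 − 21 = 695805.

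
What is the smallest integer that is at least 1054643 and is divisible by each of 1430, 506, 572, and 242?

The integer must be a common multiple of 1430, 506, 572, and 242, so a multiple of their LCM.
1430 = 2 × 5 × 11 × 13
506 = 2 × 11 × 23
572 = 2^2 × 11 × 13
242 = 2 × 11^2
LCM(1430, 506, 572, 242) = 2^2 × 5 × 11^2 × 13 × 23 = 723580.
Smallest multiple of 723580 that is ≥ 1054643: ⌈1054643/723580⌉ × 723580 = 2 × 723580 = 1447160.

1447160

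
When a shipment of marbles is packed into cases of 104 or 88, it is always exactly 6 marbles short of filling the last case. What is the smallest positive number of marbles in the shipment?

1138

Being 6 short of a full case of size k means N ≡ −6 (mod k), i.e. N + 6 is a multiple of each size.
104 = 2^3 × 13
88 = 2^3 × 11
LCM(104, 88) = 2^3 × 11 × 13 = 1144.
Smallest positive N is 1144 − 6 = 1138.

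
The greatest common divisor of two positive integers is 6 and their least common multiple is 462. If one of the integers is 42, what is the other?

66

For two integers, gcd × lcm = product, so the other is (6 × 462) / 42 = 2772 / 42 = 66.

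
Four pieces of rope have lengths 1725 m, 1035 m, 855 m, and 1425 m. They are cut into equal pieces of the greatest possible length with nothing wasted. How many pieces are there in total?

Piece length = gcd(1725, 1035, 855, 1425).
1725 = 3 × 5^2 × 23
1035 = 3^2 × 5 × 23
855 = 3^2 × 5 × 19
1425 = 3 × 5^2 × 19
gcd(1725, 1035, 855, 1425) = 3 × 5 = 15.
Total pieces = 1725/15 + 1035/15 + 855/15 + 1425/15 = 115 + 69 + 57 + 95 = 336.

336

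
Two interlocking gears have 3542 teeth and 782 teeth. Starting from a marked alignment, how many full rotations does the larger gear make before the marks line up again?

17 rotations

The first common completion time is the LCM of the periods.
3542 = 2 × 7 × 11 × 23
782 = 2 × 17 × 23
LCM(3542, 782) = 2 × 7 × 11 × 17 × 23 = 60214.
Rotations for period 3542: 60214 / 3542 = 17.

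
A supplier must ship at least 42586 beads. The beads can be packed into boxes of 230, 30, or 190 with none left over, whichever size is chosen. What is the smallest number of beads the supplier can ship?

The number of beads must be a common multiple of 230, 30, and 190, so a multiple of their LCM.
230 = 2 × 5 × 23
30 = 2 × 3 × 5
190 = 2 × 5 × 19
LCM(230, 30, 190) = 2 × 3 × 5 × 19 × 23 = 13110.
Smallest multiple of 13110 that is ≥ 42586: ⌈42586/13110⌉ × 13110 = 4 × 13110 = 52440.

52440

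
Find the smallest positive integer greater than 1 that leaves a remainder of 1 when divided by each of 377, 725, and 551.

179076

N − 1 must be a common multiple of 377, 725, and 551.
377 = 13 × 29
725 = 5^2 × 29
551 = 19 × 29
LCM(377, 725, 551) = 5^2 × 13 × 19 × 29 = 179075.
Smallest N > 1 is LCM + 1 = 179075 + 1 = 179076.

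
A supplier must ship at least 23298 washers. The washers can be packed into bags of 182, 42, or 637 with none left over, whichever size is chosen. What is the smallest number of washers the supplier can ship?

26754

The number of washers must be a common multiple of 182, 42, and 637, so a multiple of their LCM.
182 = 2 × 7 × 13
42 = 2 × 3 × 7
637 = 7^2 × 13
LCM(182, 42, 637) = 2 × 3 × 7^2 × 13 = 3822.
Smallest multiple of 3822 that is ≥ 23298: ⌈23298/3822⌉ × 3822 = 7 × 3822 = 26754.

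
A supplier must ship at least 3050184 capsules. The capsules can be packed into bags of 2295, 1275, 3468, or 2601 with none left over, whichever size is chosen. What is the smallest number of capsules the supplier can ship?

3121200

The number of capsules must be a common multiple of 2295, 1275, 3468, and 2601, so a multiple of their LCM.
2295 = 3^3 × 5 × 17
1275 = 3 × 5^2 × 17
3468 = 2^2 × 3 × 17^2
2601 = 3^2 × 17^2
LCM(2295, 1275, 3468, 2601) = 2^2 × 3^3 × 5^2 × 17^2 = 780300.
Smallest multiple of 780300 that is ≥ 3050184: ⌈3050184/780300⌉ × 780300 = 4 × 780300 = 3121200.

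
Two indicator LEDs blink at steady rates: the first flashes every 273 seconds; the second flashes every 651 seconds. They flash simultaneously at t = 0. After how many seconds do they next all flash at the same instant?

8463 seconds

They coincide at every common multiple of the periods; the first is the LCM.
273 = 3 × 7 × 13
651 = 3 × 7 × 31
LCM(273, 651) = 3 × 7 × 13 × 31 = 8463.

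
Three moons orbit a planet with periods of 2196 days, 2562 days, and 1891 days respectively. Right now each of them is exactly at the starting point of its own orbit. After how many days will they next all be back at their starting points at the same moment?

They coincide at every common multiple of the periods; the first is the LCM.
2196 = 2^2 × 3^2 × 61
2562 = 2 × 3 × 7 × 61
1891 = 31 × 61
LCM(2196, 2562, 1891) = 2^2 × 3^2 × 7 × 31 × 61 = 476532.

476532 days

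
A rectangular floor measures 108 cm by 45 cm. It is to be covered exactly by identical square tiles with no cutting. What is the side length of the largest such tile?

By the Euclidean algorithm:
108 = 2 × 45 + 18
45 = 2 × 18 + 9
18 = 2 × 9 + 0
gcd(108, 45) = 9.

9 cm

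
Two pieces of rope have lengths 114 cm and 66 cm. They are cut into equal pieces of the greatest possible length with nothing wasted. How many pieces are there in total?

30

Piece length = gcd(114, 66).
114 = 2 × 3 × 19
66 = 2 × 3 × 11
gcd(114, 66) = 2 × 3 = 6.
Total pieces = 114/6 + 66/6 = 19 + 11 = 30.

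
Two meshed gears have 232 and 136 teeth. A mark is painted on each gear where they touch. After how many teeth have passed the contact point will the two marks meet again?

3944 teeth

We need the least common multiple of the intervals.
232 = 2^3 × 29
136 = 2^3 × 17
LCM(232, 136) = 2^3 × 17 × 29 = 3944.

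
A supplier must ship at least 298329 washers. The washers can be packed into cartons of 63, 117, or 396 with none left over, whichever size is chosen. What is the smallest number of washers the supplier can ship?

324324

The number of washers must be a common multiple of 63, 117, and 396, so a multiple of their LCM.
63 = 3^2 × 7
117 = 3^2 × 13
396 = 2^2 × 3^2 × 11
LCM(63, 117, 396) = 2^2 × 3^2 × 7 × 11 × 13 = 36036.
Smallest multiple of 36036 that is ≥ 298329: ⌈298329/36036⌉ × 36036 = 9 × 36036 = 324324.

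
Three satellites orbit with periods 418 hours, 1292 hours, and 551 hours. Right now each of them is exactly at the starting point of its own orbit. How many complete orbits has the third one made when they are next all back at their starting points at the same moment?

They are all back at their starting positions together after one LCM of the periods.
418 = 2 × 11 × 19
1292 = 2^2 × 17 × 19
551 = 19 × 29
LCM(418, 1292, 551) = 2^2 × 11 × 17 × 19 × 29 = 412148.
Orbits for period 551: 412148 / 551 = 748.

748 orbits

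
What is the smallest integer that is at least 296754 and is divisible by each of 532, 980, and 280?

The integer must be a common multiple of 532, 980, and 280, so a multiple of their LCM.
532 = 2^2 × 7 × 19
980 = 2^2 × 5 × 7^2
280 = 2^3 × 5 × 7
LCM(532, 980, 280) = 2^3 × 5 × 7^2 × 19 = 37240.
Smallest multiple of 37240 that is ≥ 296754: ⌈296754/37240⌉ × 37240 = 8 × 37240 = 297920.

297920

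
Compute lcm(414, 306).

7038

414 = 2 × 3^2 × 23
306 = 2 × 3^2 × 17
LCM(414, 306) = 2 × 3^2 × 17 × 23 = 7038.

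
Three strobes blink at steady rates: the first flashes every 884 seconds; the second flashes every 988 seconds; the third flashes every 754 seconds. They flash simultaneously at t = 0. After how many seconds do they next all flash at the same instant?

487084 seconds

We need the least common multiple of the intervals.
884 = 2^2 × 13 × 17
988 = 2^2 × 13 × 19
754 = 2 × 13 × 29
LCM(884, 988, 754) = 2^2 × 13 × 17 × 19 × 29 = 487084.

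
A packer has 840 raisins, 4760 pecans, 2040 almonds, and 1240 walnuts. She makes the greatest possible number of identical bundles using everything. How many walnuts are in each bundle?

Number of bundles = gcd(840, 4760, 2040, 1240).
840 = 2^3 × 3 × 5 × 7
4760 = 2^3 × 5 × 7 × 17
2040 = 2^3 × 3 × 5 × 17
1240 = 2^3 × 5 × 31
gcd(840, 4760, 2040, 1240) = 2^3 × 5 = 40.
walnuts per bundle = 1240 / 40 = 31.

31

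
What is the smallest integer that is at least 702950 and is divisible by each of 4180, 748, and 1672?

710600

The integer must be a common multiple of 4180, 748, and 1672, so a multiple of their LCM.
4180 = 2^2 × 5 × 11 × 19
748 = 2^2 × 11 × 17
1672 = 2^3 × 11 × 19
LCM(4180, 748, 1672) = 2^3 × 5 × 11 × 17 × 19 = 142120.
Smallest multiple of 142120 that is ≥ 702950: ⌈702950/142120⌉ × 142120 = 5 × 142120 = 710600.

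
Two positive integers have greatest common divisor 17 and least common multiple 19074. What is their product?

For any two positive integers, gcd × lcm = product = 17 × 19074 = 324258.

324258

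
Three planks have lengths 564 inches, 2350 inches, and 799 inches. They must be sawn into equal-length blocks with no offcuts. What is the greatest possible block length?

This is the greatest common divisor of 564, 2350, and 799.
564 = 2^2 × 3 × 47
2350 = 2 × 5^2 × 47
799 = 17 × 47
gcd(564, 2350, 799) = 47.

47 inches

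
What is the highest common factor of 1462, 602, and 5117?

1462 = 2 × 17 × 43
602 = 2 × 7 × 43
5117 = 7 × 17 × 43
gcd(1462, 602, 5117) = 43.

43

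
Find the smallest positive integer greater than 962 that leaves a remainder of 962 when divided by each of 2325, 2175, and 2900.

270662

N − 962 must be a common multiple of 2325, 2175, and 2900.
2325 = 3 × 5^2 × 31
2175 = 3 × 5^2 × 29
2900 = 2^2 × 5^2 × 29
LCM(2325, 2175, 2900) = 2^2 × 3 × 5^2 × 29 × 31 = 269700.
Smallest N > 962 is LCM + 962 = 269700 + 962 = 270662.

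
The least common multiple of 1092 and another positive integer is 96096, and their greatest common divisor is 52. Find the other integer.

4576

gcd × lcm = product of the two integers, so the other integer is (52 × 96096) / 1092 = 4576.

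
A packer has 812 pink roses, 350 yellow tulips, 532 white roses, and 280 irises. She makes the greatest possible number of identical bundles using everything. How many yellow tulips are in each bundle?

Number of bundles = gcd(812, 350, 532, 280).
812 = 2^2 × 7 × 29
350 = 2 × 5^2 × 7
532 = 2^2 × 7 × 19
280 = 2^3 × 5 × 7
gcd(812, 350, 532, 280) = 2 × 7 = 14.
yellow tulips per bundle = 350 / 14 = 25.

25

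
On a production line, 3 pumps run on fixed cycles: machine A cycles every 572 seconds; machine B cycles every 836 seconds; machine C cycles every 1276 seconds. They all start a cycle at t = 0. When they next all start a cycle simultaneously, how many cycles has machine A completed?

The first common completion time is the LCM of the periods.
572 = 2^2 × 11 × 13
836 = 2^2 × 11 × 19
1276 = 2^2 × 11 × 29
LCM(572, 836, 1276) = 2^2 × 11 × 13 × 19 × 29 = 315172.
Cycles for period 572: 315172 / 572 = 551.

551 cycles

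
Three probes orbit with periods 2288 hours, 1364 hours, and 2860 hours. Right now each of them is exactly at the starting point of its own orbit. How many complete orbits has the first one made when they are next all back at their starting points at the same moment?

The first common completion time is the LCM of the periods.
2288 = 2^4 × 11 × 13
1364 = 2^2 × 11 × 31
2860 = 2^2 × 5 × 11 × 13
LCM(2288, 1364, 2860) = 2^4 × 5 × 11 × 13 × 31 = 354640.
Orbits for period 2288: 354640 / 2288 = 155.

155 orbits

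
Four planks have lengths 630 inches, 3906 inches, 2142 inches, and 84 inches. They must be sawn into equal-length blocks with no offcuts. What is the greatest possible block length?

This is the greatest common divisor of 630, 3906, 2142, and 84.
630 = 2 × 3^2 × 5 × 7
3906 = 2 × 3^2 × 7 × 31
2142 = 2 × 3^2 × 7 × 17
84 = 2^2 × 3 × 7
gcd(630, 3906, 2142, 84) = 2 × 3 × 7 = 42.

42 inches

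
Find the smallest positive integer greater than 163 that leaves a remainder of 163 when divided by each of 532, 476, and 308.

N − 163 must be a common multiple of 532, 476, and 308.
532 = 2^2 × 7 × 19
476 = 2^2 × 7 × 17
308 = 2^2 × 7 × 11
LCM(532, 476, 308) = 2^2 × 7 × 11 × 17 × 19 = 99484.
Smallest N > 163 is LCM + 163 = 99484 + 163 = 99647.

99647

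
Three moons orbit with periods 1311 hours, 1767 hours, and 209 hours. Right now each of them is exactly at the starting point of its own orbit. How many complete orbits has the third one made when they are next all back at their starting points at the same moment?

2139 orbits

The first common completion time is the LCM of the periods.
1311 = 3 × 19 × 23
1767 = 3 × 19 × 31
209 = 11 × 19
LCM(1311, 1767, 209) = 3 × 11 × 19 × 23 × 31 = 447051.
Orbits for period 209: 447051 / 209 = 2139.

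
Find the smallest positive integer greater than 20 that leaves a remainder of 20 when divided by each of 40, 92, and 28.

N − 20 must be a common multiple of 40, 92, and 28.
40 = 2^3 × 5
92 = 2^2 × 23
28 = 2^2 × 7
LCM(40, 92, 28) = 2^3 × 5 × 7 × 23 = 6440.
Smallest N > 20 is LCM + 20 = 6440 + 20 = 6460.

6460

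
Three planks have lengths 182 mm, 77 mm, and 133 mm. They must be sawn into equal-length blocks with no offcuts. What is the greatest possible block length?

The block length must divide every plank, so the greatest is gcd(182, 77, 133).
182 = 2 × 7 × 13
77 = 7 × 11
133 = 7 × 19
gcd(182, 77, 133) = 7.

7 mm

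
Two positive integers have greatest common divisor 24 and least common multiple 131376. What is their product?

3153024

For any two positive integers, gcd × lcm = product = 24 × 131376 = 3153024.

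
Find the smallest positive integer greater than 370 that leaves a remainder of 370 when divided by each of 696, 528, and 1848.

107554

N − 370 must be a common multiple of 696, 528, and 1848.
696 = 2^3 × 3 × 29
528 = 2^4 × 3 × 11
1848 = 2^3 × 3 × 7 × 11
LCM(696, 528, 1848) = 2^4 × 3 × 7 × 11 × 29 = 107184.
Smallest N > 370 is LCM + 370 = 107184 + 370 = 107554.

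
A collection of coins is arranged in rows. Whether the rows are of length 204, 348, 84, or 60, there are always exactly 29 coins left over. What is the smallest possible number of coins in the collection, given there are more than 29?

N − 29 must be a common multiple of 204, 348, 84, and 60.
204 = 2^2 × 3 × 17
348 = 2^2 × 3 × 29
84 = 2^2 × 3 × 7
60 = 2^2 × 3 × 5
LCM(204, 348, 84, 60) = 2^2 × 3 × 5 × 7 × 17 × 29 = 207060.
Smallest N > 29 is LCM + 29 = 207060 + 29 = 207089.

207089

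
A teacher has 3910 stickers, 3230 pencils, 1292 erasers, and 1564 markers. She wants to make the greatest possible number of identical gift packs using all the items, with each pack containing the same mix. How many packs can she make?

The pack count must divide each quantity, so the greatest is gcd(3910, 3230, 1292, 1564).
3910 = 2 × 5 × 17 × 23
3230 = 2 × 5 × 17 × 19
1292 = 2^2 × 17 × 19
1564 = 2^2 × 17 × 23
gcd(3910, 3230, 1292, 1564) = 2 × 17 = 34.

34 packs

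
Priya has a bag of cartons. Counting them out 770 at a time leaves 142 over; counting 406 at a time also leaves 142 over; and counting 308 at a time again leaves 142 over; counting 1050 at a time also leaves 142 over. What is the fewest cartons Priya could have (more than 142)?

N − 142 must be a common multiple of 770, 406, 308, and 1050.
770 = 2 × 5 × 7 × 11
406 = 2 × 7 × 29
308 = 2^2 × 7 × 11
1050 = 2 × 3 × 5^2 × 7
LCM(770, 406, 308, 1050) = 2^2 × 3 × 5^2 × 7 × 11 × 29 = 669900.
Smallest N > 142 is LCM + 142 = 669900 + 142 = 670042.

670042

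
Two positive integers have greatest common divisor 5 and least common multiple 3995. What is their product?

19975

For any two positive integers, gcd × lcm = product = 5 × 3995 = 19975.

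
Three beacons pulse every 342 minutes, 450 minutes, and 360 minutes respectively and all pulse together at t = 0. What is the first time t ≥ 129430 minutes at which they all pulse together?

Joint pulses occur at multiples of LCM(342, 450, 360).
342 = 2 × 3^2 × 19
450 = 2 × 3^2 × 5^2
360 = 2^3 × 3^2 × 5
LCM(342, 450, 360) = 2^3 × 3^2 × 5^2 × 19 = 34200.
Smallest multiple of 34200 that is ≥ 129430: ⌈129430/34200⌉ × 34200 = 4 × 34200 = 136800.

136800 minutes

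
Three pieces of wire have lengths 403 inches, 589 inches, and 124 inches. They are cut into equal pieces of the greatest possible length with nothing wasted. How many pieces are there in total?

36

Piece length = gcd(403, 589, 124).
403 = 13 × 31
589 = 19 × 31
124 = 2^2 × 31
gcd(403, 589, 124) = 31.
Total pieces = 403/31 + 589/31 + 124/31 = 13 + 19 + 4 = 36.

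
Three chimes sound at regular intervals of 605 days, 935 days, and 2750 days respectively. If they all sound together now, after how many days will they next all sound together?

They coincide at every common multiple of the periods; the first is the LCM.
605 = 5 × 11^2
935 = 5 × 11 × 17
2750 = 2 × 5^3 × 11
LCM(605, 935, 2750) = 2 × 5^3 × 11^2 × 17 = 514250.

514250 days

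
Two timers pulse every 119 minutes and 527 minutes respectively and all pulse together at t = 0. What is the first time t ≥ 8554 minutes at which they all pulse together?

11067 minutes

Joint pulses occur at multiples of LCM(119, 527).
119 = 7 × 17
527 = 17 × 31
LCM(119, 527) = 7 × 17 × 31 = 3689.
Smallest multiple of 3689 that is ≥ 8554: ⌈8554/3689⌉ × 3689 = 3 × 3689 = 11067.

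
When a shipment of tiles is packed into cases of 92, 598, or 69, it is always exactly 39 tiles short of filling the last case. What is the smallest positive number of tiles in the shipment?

3549

Being 39 short of a full case of size k means N ≡ −39 (mod k), i.e. N + 39 is a multiple of each size.
92 = 2^2 × 23
598 = 2 × 13 × 23
69 = 3 × 23
LCM(92, 598, 69) = 2^2 × 3 × 13 × 23 = 3588.
Smallest positive N is 3588 − 39 = 3549.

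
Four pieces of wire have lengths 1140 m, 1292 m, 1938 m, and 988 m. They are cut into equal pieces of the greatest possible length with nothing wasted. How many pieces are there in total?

141

Piece length = gcd(1140, 1292, 1938, 988).
1140 = 2^2 × 3 × 5 × 19
1292 = 2^2 × 17 × 19
1938 = 2 × 3 × 17 × 19
988 = 2^2 × 13 × 19
gcd(1140, 1292, 1938, 988) = 2 × 19 = 38.
Total pieces = 1140/38 + 1292/38 + 1938/38 + 988/38 = 30 + 34 + 51 + 26 = 141.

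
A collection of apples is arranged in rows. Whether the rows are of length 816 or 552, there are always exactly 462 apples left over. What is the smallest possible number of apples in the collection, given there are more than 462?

N − 462 must be a common multiple of 816 and 552.
816 = 2^4 × 3 × 17
552 = 2^3 × 3 × 23
LCM(816, 552) = 2^4 × 3 × 17 × 23 = 18768.
Smallest N > 462 is LCM + 462 = 18768 + 462 = 19230.

19230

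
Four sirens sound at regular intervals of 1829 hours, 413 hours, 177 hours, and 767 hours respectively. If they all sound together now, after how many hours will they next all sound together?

The first simultaneous occurrence is after LCM of the individual periods.
1829 = 31 × 59
413 = 7 × 59
177 = 3 × 59
767 = 13 × 59
LCM(1829, 413, 177, 767) = 3 × 7 × 13 × 31 × 59 = 499317.

499317 hours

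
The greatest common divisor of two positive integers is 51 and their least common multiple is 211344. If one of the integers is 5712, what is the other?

For two integers, gcd × lcm = product, so the other is (51 × 211344) / 5712 = 10778544 / 5712 = 1887.

1887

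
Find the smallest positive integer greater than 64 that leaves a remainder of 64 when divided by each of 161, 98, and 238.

N − 64 must be a common multiple of 161, 98, and 238.
161 = 7 × 23
98 = 2 × 7^2
238 = 2 × 7 × 17
LCM(161, 98, 238) = 2 × 7^2 × 17 × 23 = 38318.
Smallest N > 64 is LCM + 64 = 38318 + 64 = 38382.

38382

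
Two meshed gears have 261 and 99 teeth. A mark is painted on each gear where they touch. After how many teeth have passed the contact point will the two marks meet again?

The first simultaneous occurrence is after LCM of the individual periods.
261 = 3^2 × 29
99 = 3^2 × 11
LCM(261, 99) = 3^2 × 11 × 29 = 2871.

2871 teeth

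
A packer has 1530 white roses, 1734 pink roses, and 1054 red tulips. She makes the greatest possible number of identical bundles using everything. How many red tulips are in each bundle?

Number of bundles = gcd(1530, 1734, 1054).
1530 = 2 × 3^2 × 5 × 17
1734 = 2 × 3 × 17^2
1054 = 2 × 17 × 31
gcd(1530, 1734, 1054) = 2 × 17 = 34.
red tulips per bundle = 1054 / 34 = 31.

31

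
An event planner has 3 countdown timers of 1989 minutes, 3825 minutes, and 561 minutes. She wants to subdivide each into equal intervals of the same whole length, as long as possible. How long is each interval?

The interval must divide each timer length; the longest such is the gcd.
1989 = 3^2 × 13 × 17
3825 = 3^2 × 5^2 × 17
561 = 3 × 11 × 17
gcd(1989, 3825, 561) = 3 × 17 = 51.

51 minutes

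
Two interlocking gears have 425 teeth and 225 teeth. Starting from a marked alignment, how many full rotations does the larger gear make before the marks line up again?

All finish a whole number of cycles simultaneously at t = LCM of the periods.
425 = 5^2 × 17
225 = 3^2 × 5^2
LCM(425, 225) = 3^2 × 5^2 × 17 = 3825.
Rotations for period 425: 3825 / 425 = 9.

9 rotations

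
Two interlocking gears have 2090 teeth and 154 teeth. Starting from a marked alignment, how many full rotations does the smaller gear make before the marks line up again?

95 rotations

The first common completion time is the LCM of the periods.
2090 = 2 × 5 × 11 × 19
154 = 2 × 7 × 11
LCM(2090, 154) = 2 × 5 × 7 × 11 × 19 = 14630.
Rotations for period 154: 14630 / 154 = 95.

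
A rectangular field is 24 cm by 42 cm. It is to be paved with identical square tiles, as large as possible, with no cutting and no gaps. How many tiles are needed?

Tile side = gcd(24, 42).
24 = 2^3 × 3
42 = 2 × 3 × 7
gcd(24, 42) = 2 × 3 = 6.
Tiles: (24/6) × (42/6) = 4 × 7 = 28.

28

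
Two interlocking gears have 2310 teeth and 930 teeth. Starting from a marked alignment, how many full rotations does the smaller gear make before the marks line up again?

The first common completion time is the LCM of the periods.
2310 = 2 × 3 × 5 × 7 × 11
930 = 2 × 3 × 5 × 31
LCM(2310, 930) = 2 × 3 × 5 × 7 × 11 × 31 = 71610.
Rotations for period 930: 71610 / 930 = 77.

77 rotations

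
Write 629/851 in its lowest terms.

17/23

629 = 17 × 37
851 = 23 × 37
gcd(629, 851) = 37.
Divide numerator and denominator by 37: 629/851 = 17/23.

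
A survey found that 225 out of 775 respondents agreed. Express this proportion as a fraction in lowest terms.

225 = 3^2 × 5^2
775 = 5^2 × 31
gcd(225, 775) = 5^2 = 25.
Divide numerator and denominator by 25: 225/775 = 9/31.

9/31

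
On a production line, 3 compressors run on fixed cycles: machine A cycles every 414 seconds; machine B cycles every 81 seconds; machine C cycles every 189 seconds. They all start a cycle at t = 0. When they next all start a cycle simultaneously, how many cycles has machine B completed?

322 cycles

They are all back at their starting positions together after one LCM of the periods.
414 = 2 × 3^2 × 23
81 = 3^4
189 = 3^3 × 7
LCM(414, 81, 189) = 2 × 3^4 × 7 × 23 = 26082.
Cycles for period 81: 26082 / 81 = 322.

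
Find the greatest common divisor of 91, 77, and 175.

91 = 7 × 13
77 = 7 × 11
175 = 5^2 × 7
gcd(91, 77, 175) = 7.

7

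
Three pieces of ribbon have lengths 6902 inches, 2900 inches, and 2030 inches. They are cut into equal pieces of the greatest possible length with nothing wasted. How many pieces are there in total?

204

Piece length = gcd(6902, 2900, 2030).
6902 = 2 × 7 × 17 × 29
2900 = 2^2 × 5^2 × 29
2030 = 2 × 5 × 7 × 29
gcd(6902, 2900, 2030) = 2 × 29 = 58.
Total pieces = 6902/58 + 2900/58 + 2030/58 = 119 + 50 + 35 = 204.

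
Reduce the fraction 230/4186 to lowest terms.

5/91

230 = 2 × 5 × 23
4186 = 2 × 7 × 13 × 23
gcd(230, 4186) = 2 × 23 = 46.
Divide numerator and denominator by 46: 230/4186 = 5/91.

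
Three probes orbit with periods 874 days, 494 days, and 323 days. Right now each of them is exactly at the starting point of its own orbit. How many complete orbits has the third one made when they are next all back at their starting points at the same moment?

All finish a whole number of cycles simultaneously at t = LCM of the periods.
874 = 2 × 19 × 23
494 = 2 × 13 × 19
323 = 17 × 19
LCM(874, 494, 323) = 2 × 13 × 17 × 19 × 23 = 193154.
Orbits for period 323: 193154 / 323 = 598.

598 orbits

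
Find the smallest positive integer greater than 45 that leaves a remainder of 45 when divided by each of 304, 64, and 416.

N − 45 must be a common multiple of 304, 64, and 416.
304 = 2^4 × 19
64 = 2^6
416 = 2^5 × 13
LCM(304, 64, 416) = 2^6 × 13 × 19 = 15808.
Smallest N > 45 is LCM + 45 = 15808 + 45 = 15853.

15853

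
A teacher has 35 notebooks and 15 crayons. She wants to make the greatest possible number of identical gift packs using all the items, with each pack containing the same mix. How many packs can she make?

By the Euclidean algorithm:
35 = 2 × 15 + 5
15 = 3 × 5 + 0
gcd(35, 15) = 5.

5 packs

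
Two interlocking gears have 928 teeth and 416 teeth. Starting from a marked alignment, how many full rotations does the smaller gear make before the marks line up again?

The first common completion time is the LCM of the periods.
928 = 2^5 × 29
416 = 2^5 × 13
LCM(928, 416) = 2^5 × 13 × 29 = 12064.
Rotations for period 416: 12064 / 416 = 29.

29 rotations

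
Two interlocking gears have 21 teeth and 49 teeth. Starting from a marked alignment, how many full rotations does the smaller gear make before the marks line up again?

7 rotations

They are all back at their starting positions together after one LCM of the periods.
21 = 3 × 7
49 = 7^2
LCM(21, 49) = 3 × 7^2 = 147.
Rotations for period 21: 147 / 21 = 7.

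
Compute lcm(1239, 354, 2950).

1239 = 3 × 7 × 59
354 = 2 × 3 × 59
2950 = 2 × 5^2 × 59
LCM(1239, 354, 2950) = 2 × 3 × 5^2 × 7 × 59 = 61950.

61950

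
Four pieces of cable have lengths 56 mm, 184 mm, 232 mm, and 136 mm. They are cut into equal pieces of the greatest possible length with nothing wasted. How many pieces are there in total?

76

Piece length = gcd(56, 184, 232, 136).
56 = 2^3 × 7
184 = 2^3 × 23
232 = 2^3 × 29
136 = 2^3 × 17
gcd(56, 184, 232, 136) = 2^3 = 8.
Total pieces = 56/8 + 184/8 + 232/8 + 136/8 = 7 + 23 + 29 + 17 = 76.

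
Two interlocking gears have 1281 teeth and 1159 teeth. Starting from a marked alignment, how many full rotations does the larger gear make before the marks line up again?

19 rotations

The first common completion time is the LCM of the periods.
1281 = 3 × 7 × 61
1159 = 19 × 61
LCM(1281, 1159) = 3 × 7 × 19 × 61 = 24339.
Rotations for period 1281: 24339 / 1281 = 19.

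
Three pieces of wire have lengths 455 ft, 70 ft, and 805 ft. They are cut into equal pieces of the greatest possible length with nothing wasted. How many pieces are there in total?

Piece length = gcd(455, 70, 805).
455 = 5 × 7 × 13
70 = 2 × 5 × 7
805 = 5 × 7 × 23
gcd(455, 70, 805) = 5 × 7 = 35.
Total pieces = 455/35 + 70/35 + 805/35 = 13 + 2 + 23 = 38.

38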